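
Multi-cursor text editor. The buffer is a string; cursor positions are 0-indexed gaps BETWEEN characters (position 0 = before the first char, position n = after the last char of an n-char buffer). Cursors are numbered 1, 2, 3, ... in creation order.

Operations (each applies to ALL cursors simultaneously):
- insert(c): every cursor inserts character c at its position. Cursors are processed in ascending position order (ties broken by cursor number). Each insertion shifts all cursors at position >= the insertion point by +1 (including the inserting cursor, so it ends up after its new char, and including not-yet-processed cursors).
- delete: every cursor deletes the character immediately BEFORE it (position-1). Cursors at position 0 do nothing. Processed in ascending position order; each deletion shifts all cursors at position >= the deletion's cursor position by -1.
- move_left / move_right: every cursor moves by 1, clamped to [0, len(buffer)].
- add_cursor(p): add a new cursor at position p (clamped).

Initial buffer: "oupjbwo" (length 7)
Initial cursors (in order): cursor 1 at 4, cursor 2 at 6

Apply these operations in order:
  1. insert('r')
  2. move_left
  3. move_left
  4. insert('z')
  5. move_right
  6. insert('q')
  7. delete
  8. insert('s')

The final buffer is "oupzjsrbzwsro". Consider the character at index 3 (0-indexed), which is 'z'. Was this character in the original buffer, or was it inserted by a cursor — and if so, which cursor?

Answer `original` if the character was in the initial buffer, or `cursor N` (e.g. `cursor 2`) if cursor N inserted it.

After op 1 (insert('r')): buffer="oupjrbwro" (len 9), cursors c1@5 c2@8, authorship ....1..2.
After op 2 (move_left): buffer="oupjrbwro" (len 9), cursors c1@4 c2@7, authorship ....1..2.
After op 3 (move_left): buffer="oupjrbwro" (len 9), cursors c1@3 c2@6, authorship ....1..2.
After op 4 (insert('z')): buffer="oupzjrbzwro" (len 11), cursors c1@4 c2@8, authorship ...1.1.2.2.
After op 5 (move_right): buffer="oupzjrbzwro" (len 11), cursors c1@5 c2@9, authorship ...1.1.2.2.
After op 6 (insert('q')): buffer="oupzjqrbzwqro" (len 13), cursors c1@6 c2@11, authorship ...1.11.2.22.
After op 7 (delete): buffer="oupzjrbzwro" (len 11), cursors c1@5 c2@9, authorship ...1.1.2.2.
After op 8 (insert('s')): buffer="oupzjsrbzwsro" (len 13), cursors c1@6 c2@11, authorship ...1.11.2.22.
Authorship (.=original, N=cursor N): . . . 1 . 1 1 . 2 . 2 2 .
Index 3: author = 1

Answer: cursor 1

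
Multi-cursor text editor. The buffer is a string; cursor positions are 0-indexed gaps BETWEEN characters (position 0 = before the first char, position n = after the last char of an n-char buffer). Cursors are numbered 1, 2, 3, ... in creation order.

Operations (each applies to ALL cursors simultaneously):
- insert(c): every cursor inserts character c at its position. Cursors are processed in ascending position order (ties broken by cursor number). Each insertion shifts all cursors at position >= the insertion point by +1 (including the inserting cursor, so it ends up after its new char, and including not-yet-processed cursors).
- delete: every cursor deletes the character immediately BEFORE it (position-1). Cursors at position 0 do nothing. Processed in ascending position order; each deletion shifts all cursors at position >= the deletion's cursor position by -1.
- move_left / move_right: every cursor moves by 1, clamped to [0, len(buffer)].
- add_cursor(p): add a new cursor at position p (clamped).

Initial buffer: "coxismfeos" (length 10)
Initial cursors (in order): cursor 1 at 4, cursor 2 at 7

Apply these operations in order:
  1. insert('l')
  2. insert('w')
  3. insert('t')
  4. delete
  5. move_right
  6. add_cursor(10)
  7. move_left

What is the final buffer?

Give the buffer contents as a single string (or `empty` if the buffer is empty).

After op 1 (insert('l')): buffer="coxilsmfleos" (len 12), cursors c1@5 c2@9, authorship ....1...2...
After op 2 (insert('w')): buffer="coxilwsmflweos" (len 14), cursors c1@6 c2@11, authorship ....11...22...
After op 3 (insert('t')): buffer="coxilwtsmflwteos" (len 16), cursors c1@7 c2@13, authorship ....111...222...
After op 4 (delete): buffer="coxilwsmflweos" (len 14), cursors c1@6 c2@11, authorship ....11...22...
After op 5 (move_right): buffer="coxilwsmflweos" (len 14), cursors c1@7 c2@12, authorship ....11...22...
After op 6 (add_cursor(10)): buffer="coxilwsmflweos" (len 14), cursors c1@7 c3@10 c2@12, authorship ....11...22...
After op 7 (move_left): buffer="coxilwsmflweos" (len 14), cursors c1@6 c3@9 c2@11, authorship ....11...22...

Answer: coxilwsmflweos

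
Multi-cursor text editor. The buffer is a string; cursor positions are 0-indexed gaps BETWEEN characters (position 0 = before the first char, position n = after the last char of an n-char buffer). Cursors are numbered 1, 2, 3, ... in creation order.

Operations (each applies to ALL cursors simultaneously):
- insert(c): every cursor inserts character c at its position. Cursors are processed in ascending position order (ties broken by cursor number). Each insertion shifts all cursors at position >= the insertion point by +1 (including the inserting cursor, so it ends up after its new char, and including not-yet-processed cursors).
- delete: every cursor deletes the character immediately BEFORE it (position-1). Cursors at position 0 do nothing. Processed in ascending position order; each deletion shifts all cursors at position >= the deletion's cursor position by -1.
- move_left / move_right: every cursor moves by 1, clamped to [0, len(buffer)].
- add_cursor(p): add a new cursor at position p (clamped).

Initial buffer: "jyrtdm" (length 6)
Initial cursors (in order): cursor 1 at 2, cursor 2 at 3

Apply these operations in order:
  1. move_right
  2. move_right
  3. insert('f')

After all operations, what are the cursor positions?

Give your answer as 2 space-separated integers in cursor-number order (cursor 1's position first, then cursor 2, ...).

Answer: 5 7

Derivation:
After op 1 (move_right): buffer="jyrtdm" (len 6), cursors c1@3 c2@4, authorship ......
After op 2 (move_right): buffer="jyrtdm" (len 6), cursors c1@4 c2@5, authorship ......
After op 3 (insert('f')): buffer="jyrtfdfm" (len 8), cursors c1@5 c2@7, authorship ....1.2.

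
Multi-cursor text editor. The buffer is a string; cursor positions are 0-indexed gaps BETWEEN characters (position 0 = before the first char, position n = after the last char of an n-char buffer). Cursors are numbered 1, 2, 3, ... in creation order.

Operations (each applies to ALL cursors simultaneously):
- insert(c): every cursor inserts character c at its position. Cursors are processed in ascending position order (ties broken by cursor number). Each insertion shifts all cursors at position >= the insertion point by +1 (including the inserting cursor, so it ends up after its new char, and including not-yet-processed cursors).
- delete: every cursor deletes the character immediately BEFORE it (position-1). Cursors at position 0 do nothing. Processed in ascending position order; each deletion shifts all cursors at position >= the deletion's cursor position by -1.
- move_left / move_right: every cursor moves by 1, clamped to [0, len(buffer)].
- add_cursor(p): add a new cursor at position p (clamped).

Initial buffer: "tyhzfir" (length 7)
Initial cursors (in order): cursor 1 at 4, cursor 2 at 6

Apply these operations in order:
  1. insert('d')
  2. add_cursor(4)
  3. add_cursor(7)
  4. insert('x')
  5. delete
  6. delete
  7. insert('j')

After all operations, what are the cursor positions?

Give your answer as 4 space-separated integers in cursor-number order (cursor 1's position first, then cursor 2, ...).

After op 1 (insert('d')): buffer="tyhzdfidr" (len 9), cursors c1@5 c2@8, authorship ....1..2.
After op 2 (add_cursor(4)): buffer="tyhzdfidr" (len 9), cursors c3@4 c1@5 c2@8, authorship ....1..2.
After op 3 (add_cursor(7)): buffer="tyhzdfidr" (len 9), cursors c3@4 c1@5 c4@7 c2@8, authorship ....1..2.
After op 4 (insert('x')): buffer="tyhzxdxfixdxr" (len 13), cursors c3@5 c1@7 c4@10 c2@12, authorship ....311..422.
After op 5 (delete): buffer="tyhzdfidr" (len 9), cursors c3@4 c1@5 c4@7 c2@8, authorship ....1..2.
After op 6 (delete): buffer="tyhfr" (len 5), cursors c1@3 c3@3 c2@4 c4@4, authorship .....
After op 7 (insert('j')): buffer="tyhjjfjjr" (len 9), cursors c1@5 c3@5 c2@8 c4@8, authorship ...13.24.

Answer: 5 8 5 8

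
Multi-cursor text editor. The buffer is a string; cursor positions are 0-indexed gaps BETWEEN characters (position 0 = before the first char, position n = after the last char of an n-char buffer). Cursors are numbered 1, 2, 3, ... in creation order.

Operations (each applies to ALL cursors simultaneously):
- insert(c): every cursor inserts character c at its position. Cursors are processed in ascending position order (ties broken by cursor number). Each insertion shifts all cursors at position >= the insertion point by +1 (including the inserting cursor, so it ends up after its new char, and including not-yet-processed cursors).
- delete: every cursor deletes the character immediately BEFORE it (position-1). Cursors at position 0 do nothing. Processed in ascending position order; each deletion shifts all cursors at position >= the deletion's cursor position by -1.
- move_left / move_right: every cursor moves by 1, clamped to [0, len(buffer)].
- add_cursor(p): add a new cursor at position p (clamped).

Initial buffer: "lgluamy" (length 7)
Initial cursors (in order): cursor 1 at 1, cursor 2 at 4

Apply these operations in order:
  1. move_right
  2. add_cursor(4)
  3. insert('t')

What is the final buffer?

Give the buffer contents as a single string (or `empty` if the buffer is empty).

After op 1 (move_right): buffer="lgluamy" (len 7), cursors c1@2 c2@5, authorship .......
After op 2 (add_cursor(4)): buffer="lgluamy" (len 7), cursors c1@2 c3@4 c2@5, authorship .......
After op 3 (insert('t')): buffer="lgtlutatmy" (len 10), cursors c1@3 c3@6 c2@8, authorship ..1..3.2..

Answer: lgtlutatmy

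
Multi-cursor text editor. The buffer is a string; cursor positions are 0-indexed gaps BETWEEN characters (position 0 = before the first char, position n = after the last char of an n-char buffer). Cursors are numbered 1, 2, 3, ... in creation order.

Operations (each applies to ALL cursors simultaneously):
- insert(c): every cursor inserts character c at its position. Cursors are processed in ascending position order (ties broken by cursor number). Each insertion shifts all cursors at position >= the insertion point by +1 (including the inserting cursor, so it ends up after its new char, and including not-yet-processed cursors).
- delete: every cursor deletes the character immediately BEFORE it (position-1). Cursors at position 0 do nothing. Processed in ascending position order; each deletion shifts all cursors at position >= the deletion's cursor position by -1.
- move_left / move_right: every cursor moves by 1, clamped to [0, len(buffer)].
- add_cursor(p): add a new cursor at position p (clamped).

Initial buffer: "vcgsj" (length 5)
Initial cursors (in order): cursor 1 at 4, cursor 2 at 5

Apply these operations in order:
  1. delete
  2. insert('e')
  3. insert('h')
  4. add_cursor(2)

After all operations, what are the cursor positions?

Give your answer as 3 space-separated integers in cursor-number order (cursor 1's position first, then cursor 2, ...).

After op 1 (delete): buffer="vcg" (len 3), cursors c1@3 c2@3, authorship ...
After op 2 (insert('e')): buffer="vcgee" (len 5), cursors c1@5 c2@5, authorship ...12
After op 3 (insert('h')): buffer="vcgeehh" (len 7), cursors c1@7 c2@7, authorship ...1212
After op 4 (add_cursor(2)): buffer="vcgeehh" (len 7), cursors c3@2 c1@7 c2@7, authorship ...1212

Answer: 7 7 2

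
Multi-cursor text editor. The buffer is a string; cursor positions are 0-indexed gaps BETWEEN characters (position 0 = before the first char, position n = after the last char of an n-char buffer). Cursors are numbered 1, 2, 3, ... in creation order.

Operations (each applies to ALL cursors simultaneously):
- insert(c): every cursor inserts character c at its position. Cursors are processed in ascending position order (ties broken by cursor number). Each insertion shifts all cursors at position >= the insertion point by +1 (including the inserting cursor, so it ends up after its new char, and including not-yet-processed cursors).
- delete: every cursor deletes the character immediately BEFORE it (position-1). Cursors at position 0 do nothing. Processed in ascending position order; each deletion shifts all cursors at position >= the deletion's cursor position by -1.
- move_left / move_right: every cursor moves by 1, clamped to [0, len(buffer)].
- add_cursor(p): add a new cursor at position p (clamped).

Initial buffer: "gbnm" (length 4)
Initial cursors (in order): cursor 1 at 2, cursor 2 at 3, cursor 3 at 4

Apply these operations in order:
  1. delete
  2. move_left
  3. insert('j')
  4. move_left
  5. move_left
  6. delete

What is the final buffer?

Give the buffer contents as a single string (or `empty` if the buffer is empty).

Answer: jjg

Derivation:
After op 1 (delete): buffer="g" (len 1), cursors c1@1 c2@1 c3@1, authorship .
After op 2 (move_left): buffer="g" (len 1), cursors c1@0 c2@0 c3@0, authorship .
After op 3 (insert('j')): buffer="jjjg" (len 4), cursors c1@3 c2@3 c3@3, authorship 123.
After op 4 (move_left): buffer="jjjg" (len 4), cursors c1@2 c2@2 c3@2, authorship 123.
After op 5 (move_left): buffer="jjjg" (len 4), cursors c1@1 c2@1 c3@1, authorship 123.
After op 6 (delete): buffer="jjg" (len 3), cursors c1@0 c2@0 c3@0, authorship 23.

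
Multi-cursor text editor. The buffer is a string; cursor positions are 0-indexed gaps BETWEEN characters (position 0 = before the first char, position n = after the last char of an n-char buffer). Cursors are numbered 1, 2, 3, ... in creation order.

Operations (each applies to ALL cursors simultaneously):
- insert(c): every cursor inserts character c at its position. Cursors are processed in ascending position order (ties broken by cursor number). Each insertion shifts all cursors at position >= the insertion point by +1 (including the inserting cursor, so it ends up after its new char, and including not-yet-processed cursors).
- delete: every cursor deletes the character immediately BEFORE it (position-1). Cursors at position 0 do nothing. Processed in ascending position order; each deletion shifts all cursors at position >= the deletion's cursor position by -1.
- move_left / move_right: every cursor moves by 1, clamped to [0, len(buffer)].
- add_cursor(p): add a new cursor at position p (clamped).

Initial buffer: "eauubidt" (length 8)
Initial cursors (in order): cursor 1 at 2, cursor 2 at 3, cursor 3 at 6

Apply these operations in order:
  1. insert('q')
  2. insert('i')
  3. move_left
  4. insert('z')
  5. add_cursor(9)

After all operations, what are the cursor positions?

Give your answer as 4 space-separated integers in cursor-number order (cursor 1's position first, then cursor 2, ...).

After op 1 (insert('q')): buffer="eaququbiqdt" (len 11), cursors c1@3 c2@5 c3@9, authorship ..1.2...3..
After op 2 (insert('i')): buffer="eaqiuqiubiqidt" (len 14), cursors c1@4 c2@7 c3@12, authorship ..11.22...33..
After op 3 (move_left): buffer="eaqiuqiubiqidt" (len 14), cursors c1@3 c2@6 c3@11, authorship ..11.22...33..
After op 4 (insert('z')): buffer="eaqziuqziubiqzidt" (len 17), cursors c1@4 c2@8 c3@14, authorship ..111.222...333..
After op 5 (add_cursor(9)): buffer="eaqziuqziubiqzidt" (len 17), cursors c1@4 c2@8 c4@9 c3@14, authorship ..111.222...333..

Answer: 4 8 14 9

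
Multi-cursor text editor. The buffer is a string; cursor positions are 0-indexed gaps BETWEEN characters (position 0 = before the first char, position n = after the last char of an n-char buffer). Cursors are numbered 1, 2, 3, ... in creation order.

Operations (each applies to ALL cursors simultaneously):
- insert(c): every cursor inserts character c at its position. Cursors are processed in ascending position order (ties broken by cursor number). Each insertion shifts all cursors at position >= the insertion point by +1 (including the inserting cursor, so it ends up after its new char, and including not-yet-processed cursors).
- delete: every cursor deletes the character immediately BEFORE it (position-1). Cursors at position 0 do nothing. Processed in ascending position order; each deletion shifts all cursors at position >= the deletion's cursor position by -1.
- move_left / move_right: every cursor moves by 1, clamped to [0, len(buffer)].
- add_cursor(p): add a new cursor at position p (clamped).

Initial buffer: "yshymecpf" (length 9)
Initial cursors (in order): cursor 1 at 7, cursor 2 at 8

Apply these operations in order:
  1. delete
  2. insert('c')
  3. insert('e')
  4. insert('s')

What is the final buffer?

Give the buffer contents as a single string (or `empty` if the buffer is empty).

After op 1 (delete): buffer="yshymef" (len 7), cursors c1@6 c2@6, authorship .......
After op 2 (insert('c')): buffer="yshymeccf" (len 9), cursors c1@8 c2@8, authorship ......12.
After op 3 (insert('e')): buffer="yshymecceef" (len 11), cursors c1@10 c2@10, authorship ......1212.
After op 4 (insert('s')): buffer="yshymecceessf" (len 13), cursors c1@12 c2@12, authorship ......121212.

Answer: yshymecceessf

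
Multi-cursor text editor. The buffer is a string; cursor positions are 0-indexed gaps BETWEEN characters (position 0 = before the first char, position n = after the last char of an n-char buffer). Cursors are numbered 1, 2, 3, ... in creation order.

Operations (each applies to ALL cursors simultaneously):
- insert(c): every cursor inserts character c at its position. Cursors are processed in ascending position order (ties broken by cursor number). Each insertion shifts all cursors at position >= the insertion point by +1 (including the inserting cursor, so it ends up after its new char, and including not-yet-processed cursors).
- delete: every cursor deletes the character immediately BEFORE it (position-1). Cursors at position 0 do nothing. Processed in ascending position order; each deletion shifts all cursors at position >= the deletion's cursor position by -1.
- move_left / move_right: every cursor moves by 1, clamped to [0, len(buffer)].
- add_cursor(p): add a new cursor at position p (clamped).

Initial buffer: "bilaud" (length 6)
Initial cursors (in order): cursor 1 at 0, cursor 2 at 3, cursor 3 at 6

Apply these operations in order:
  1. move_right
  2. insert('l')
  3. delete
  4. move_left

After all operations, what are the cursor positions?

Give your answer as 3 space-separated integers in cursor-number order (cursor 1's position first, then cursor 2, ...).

Answer: 0 3 5

Derivation:
After op 1 (move_right): buffer="bilaud" (len 6), cursors c1@1 c2@4 c3@6, authorship ......
After op 2 (insert('l')): buffer="blilaludl" (len 9), cursors c1@2 c2@6 c3@9, authorship .1...2..3
After op 3 (delete): buffer="bilaud" (len 6), cursors c1@1 c2@4 c3@6, authorship ......
After op 4 (move_left): buffer="bilaud" (len 6), cursors c1@0 c2@3 c3@5, authorship ......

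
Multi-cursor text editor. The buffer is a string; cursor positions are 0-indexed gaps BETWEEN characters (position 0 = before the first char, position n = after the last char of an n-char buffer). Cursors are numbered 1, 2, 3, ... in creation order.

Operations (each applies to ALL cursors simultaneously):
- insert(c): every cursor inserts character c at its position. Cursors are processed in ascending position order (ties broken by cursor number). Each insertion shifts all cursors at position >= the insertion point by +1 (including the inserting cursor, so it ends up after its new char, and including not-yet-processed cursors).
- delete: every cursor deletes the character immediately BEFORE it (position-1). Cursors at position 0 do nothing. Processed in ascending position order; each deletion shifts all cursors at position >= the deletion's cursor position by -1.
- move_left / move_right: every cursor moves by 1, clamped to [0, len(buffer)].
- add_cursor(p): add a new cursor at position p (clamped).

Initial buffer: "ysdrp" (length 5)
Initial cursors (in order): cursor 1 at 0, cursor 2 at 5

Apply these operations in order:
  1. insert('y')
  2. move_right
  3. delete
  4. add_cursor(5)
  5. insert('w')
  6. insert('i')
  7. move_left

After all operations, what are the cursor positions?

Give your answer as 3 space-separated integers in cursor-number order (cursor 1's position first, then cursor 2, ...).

Answer: 2 10 10

Derivation:
After op 1 (insert('y')): buffer="yysdrpy" (len 7), cursors c1@1 c2@7, authorship 1.....2
After op 2 (move_right): buffer="yysdrpy" (len 7), cursors c1@2 c2@7, authorship 1.....2
After op 3 (delete): buffer="ysdrp" (len 5), cursors c1@1 c2@5, authorship 1....
After op 4 (add_cursor(5)): buffer="ysdrp" (len 5), cursors c1@1 c2@5 c3@5, authorship 1....
After op 5 (insert('w')): buffer="ywsdrpww" (len 8), cursors c1@2 c2@8 c3@8, authorship 11....23
After op 6 (insert('i')): buffer="ywisdrpwwii" (len 11), cursors c1@3 c2@11 c3@11, authorship 111....2323
After op 7 (move_left): buffer="ywisdrpwwii" (len 11), cursors c1@2 c2@10 c3@10, authorship 111....2323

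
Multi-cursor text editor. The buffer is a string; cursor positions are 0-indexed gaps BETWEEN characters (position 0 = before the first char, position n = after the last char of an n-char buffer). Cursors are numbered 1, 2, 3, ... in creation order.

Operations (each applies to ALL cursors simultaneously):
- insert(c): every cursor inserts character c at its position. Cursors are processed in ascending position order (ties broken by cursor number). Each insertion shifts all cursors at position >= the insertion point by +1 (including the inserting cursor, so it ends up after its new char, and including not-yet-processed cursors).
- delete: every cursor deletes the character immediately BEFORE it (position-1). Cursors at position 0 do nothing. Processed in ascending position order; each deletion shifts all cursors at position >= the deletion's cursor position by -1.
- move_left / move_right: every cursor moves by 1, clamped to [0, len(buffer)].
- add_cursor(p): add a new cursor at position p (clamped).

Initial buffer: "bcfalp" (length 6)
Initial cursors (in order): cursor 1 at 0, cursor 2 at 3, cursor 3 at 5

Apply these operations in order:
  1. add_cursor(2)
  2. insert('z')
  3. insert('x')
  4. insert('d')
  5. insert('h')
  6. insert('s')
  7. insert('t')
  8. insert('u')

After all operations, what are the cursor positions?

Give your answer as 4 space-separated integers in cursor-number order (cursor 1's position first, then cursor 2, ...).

After op 1 (add_cursor(2)): buffer="bcfalp" (len 6), cursors c1@0 c4@2 c2@3 c3@5, authorship ......
After op 2 (insert('z')): buffer="zbczfzalzp" (len 10), cursors c1@1 c4@4 c2@6 c3@9, authorship 1..4.2..3.
After op 3 (insert('x')): buffer="zxbczxfzxalzxp" (len 14), cursors c1@2 c4@6 c2@9 c3@13, authorship 11..44.22..33.
After op 4 (insert('d')): buffer="zxdbczxdfzxdalzxdp" (len 18), cursors c1@3 c4@8 c2@12 c3@17, authorship 111..444.222..333.
After op 5 (insert('h')): buffer="zxdhbczxdhfzxdhalzxdhp" (len 22), cursors c1@4 c4@10 c2@15 c3@21, authorship 1111..4444.2222..3333.
After op 6 (insert('s')): buffer="zxdhsbczxdhsfzxdhsalzxdhsp" (len 26), cursors c1@5 c4@12 c2@18 c3@25, authorship 11111..44444.22222..33333.
After op 7 (insert('t')): buffer="zxdhstbczxdhstfzxdhstalzxdhstp" (len 30), cursors c1@6 c4@14 c2@21 c3@29, authorship 111111..444444.222222..333333.
After op 8 (insert('u')): buffer="zxdhstubczxdhstufzxdhstualzxdhstup" (len 34), cursors c1@7 c4@16 c2@24 c3@33, authorship 1111111..4444444.2222222..3333333.

Answer: 7 24 33 16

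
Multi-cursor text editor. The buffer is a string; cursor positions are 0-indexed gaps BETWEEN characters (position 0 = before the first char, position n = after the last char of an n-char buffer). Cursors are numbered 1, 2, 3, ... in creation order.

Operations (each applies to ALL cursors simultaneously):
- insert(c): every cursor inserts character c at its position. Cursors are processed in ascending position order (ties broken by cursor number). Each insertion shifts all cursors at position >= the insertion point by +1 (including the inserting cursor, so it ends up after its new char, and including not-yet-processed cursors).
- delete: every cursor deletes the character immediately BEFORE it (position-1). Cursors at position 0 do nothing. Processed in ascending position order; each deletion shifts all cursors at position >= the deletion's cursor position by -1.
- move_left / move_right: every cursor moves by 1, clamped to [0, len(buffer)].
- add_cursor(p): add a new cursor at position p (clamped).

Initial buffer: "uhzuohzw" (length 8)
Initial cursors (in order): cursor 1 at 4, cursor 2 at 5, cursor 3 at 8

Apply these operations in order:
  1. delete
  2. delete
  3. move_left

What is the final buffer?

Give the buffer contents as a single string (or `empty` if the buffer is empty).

Answer: uh

Derivation:
After op 1 (delete): buffer="uhzhz" (len 5), cursors c1@3 c2@3 c3@5, authorship .....
After op 2 (delete): buffer="uh" (len 2), cursors c1@1 c2@1 c3@2, authorship ..
After op 3 (move_left): buffer="uh" (len 2), cursors c1@0 c2@0 c3@1, authorship ..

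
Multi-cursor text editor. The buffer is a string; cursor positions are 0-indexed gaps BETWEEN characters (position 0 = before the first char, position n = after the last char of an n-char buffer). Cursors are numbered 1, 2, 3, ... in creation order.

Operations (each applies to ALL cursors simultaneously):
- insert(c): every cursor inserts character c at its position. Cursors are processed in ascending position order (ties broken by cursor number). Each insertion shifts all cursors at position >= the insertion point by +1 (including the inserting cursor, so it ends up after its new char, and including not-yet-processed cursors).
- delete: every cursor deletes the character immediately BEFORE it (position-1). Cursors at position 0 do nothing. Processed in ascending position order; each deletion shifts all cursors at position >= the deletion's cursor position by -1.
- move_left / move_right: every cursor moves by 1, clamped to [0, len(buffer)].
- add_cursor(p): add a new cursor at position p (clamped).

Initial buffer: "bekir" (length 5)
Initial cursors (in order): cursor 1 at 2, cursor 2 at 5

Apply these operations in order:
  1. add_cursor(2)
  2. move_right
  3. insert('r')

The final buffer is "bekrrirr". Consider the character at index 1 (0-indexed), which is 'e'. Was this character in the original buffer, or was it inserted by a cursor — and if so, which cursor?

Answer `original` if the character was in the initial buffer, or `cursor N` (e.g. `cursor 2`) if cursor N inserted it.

After op 1 (add_cursor(2)): buffer="bekir" (len 5), cursors c1@2 c3@2 c2@5, authorship .....
After op 2 (move_right): buffer="bekir" (len 5), cursors c1@3 c3@3 c2@5, authorship .....
After op 3 (insert('r')): buffer="bekrrirr" (len 8), cursors c1@5 c3@5 c2@8, authorship ...13..2
Authorship (.=original, N=cursor N): . . . 1 3 . . 2
Index 1: author = original

Answer: original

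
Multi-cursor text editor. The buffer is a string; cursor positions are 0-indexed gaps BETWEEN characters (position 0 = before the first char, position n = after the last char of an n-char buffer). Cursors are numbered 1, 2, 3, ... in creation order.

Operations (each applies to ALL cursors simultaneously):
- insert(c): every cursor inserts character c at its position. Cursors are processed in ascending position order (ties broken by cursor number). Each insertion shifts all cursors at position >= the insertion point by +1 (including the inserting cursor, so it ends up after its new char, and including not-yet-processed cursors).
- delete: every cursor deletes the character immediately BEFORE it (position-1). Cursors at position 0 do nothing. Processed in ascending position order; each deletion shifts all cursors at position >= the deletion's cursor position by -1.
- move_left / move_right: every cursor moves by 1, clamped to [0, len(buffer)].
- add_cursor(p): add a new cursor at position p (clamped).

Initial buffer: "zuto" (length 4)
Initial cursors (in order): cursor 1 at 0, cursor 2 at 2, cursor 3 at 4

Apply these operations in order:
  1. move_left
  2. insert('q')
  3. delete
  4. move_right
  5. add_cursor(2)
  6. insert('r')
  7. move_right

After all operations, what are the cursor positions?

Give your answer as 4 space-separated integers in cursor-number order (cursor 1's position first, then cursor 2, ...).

Answer: 3 6 8 6

Derivation:
After op 1 (move_left): buffer="zuto" (len 4), cursors c1@0 c2@1 c3@3, authorship ....
After op 2 (insert('q')): buffer="qzqutqo" (len 7), cursors c1@1 c2@3 c3@6, authorship 1.2..3.
After op 3 (delete): buffer="zuto" (len 4), cursors c1@0 c2@1 c3@3, authorship ....
After op 4 (move_right): buffer="zuto" (len 4), cursors c1@1 c2@2 c3@4, authorship ....
After op 5 (add_cursor(2)): buffer="zuto" (len 4), cursors c1@1 c2@2 c4@2 c3@4, authorship ....
After op 6 (insert('r')): buffer="zrurrtor" (len 8), cursors c1@2 c2@5 c4@5 c3@8, authorship .1.24..3
After op 7 (move_right): buffer="zrurrtor" (len 8), cursors c1@3 c2@6 c4@6 c3@8, authorship .1.24..3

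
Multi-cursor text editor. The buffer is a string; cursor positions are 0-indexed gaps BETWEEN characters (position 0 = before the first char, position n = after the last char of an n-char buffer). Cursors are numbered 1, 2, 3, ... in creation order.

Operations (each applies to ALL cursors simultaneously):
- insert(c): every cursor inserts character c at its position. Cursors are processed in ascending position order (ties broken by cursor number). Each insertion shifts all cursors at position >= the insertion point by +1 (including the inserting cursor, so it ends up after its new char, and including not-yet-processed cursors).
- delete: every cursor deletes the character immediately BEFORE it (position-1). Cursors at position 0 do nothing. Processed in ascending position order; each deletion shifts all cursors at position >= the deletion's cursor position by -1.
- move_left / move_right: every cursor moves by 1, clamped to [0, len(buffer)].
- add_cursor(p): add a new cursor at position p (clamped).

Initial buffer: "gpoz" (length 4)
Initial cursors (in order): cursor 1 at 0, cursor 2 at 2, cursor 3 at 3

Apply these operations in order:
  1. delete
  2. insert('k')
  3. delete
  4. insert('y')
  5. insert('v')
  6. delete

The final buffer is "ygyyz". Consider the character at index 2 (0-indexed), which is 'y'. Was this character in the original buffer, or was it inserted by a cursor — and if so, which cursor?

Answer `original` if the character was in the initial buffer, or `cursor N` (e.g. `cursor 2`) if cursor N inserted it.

After op 1 (delete): buffer="gz" (len 2), cursors c1@0 c2@1 c3@1, authorship ..
After op 2 (insert('k')): buffer="kgkkz" (len 5), cursors c1@1 c2@4 c3@4, authorship 1.23.
After op 3 (delete): buffer="gz" (len 2), cursors c1@0 c2@1 c3@1, authorship ..
After op 4 (insert('y')): buffer="ygyyz" (len 5), cursors c1@1 c2@4 c3@4, authorship 1.23.
After op 5 (insert('v')): buffer="yvgyyvvz" (len 8), cursors c1@2 c2@7 c3@7, authorship 11.2323.
After op 6 (delete): buffer="ygyyz" (len 5), cursors c1@1 c2@4 c3@4, authorship 1.23.
Authorship (.=original, N=cursor N): 1 . 2 3 .
Index 2: author = 2

Answer: cursor 2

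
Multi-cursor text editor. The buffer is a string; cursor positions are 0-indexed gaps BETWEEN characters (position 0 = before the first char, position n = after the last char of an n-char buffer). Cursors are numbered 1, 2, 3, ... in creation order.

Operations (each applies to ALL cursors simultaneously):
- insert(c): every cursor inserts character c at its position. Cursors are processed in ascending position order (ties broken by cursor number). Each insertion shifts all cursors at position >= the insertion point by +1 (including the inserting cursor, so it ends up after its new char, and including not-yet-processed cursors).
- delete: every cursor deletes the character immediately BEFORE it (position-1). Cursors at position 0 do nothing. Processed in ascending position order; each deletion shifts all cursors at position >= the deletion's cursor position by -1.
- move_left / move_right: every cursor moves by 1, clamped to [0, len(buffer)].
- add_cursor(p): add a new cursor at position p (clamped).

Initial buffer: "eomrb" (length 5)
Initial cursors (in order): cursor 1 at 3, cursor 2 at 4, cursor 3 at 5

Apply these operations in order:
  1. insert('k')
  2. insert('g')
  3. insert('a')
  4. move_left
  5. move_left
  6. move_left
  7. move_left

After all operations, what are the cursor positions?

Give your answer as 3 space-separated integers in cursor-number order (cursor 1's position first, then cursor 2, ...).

After op 1 (insert('k')): buffer="eomkrkbk" (len 8), cursors c1@4 c2@6 c3@8, authorship ...1.2.3
After op 2 (insert('g')): buffer="eomkgrkgbkg" (len 11), cursors c1@5 c2@8 c3@11, authorship ...11.22.33
After op 3 (insert('a')): buffer="eomkgarkgabkga" (len 14), cursors c1@6 c2@10 c3@14, authorship ...111.222.333
After op 4 (move_left): buffer="eomkgarkgabkga" (len 14), cursors c1@5 c2@9 c3@13, authorship ...111.222.333
After op 5 (move_left): buffer="eomkgarkgabkga" (len 14), cursors c1@4 c2@8 c3@12, authorship ...111.222.333
After op 6 (move_left): buffer="eomkgarkgabkga" (len 14), cursors c1@3 c2@7 c3@11, authorship ...111.222.333
After op 7 (move_left): buffer="eomkgarkgabkga" (len 14), cursors c1@2 c2@6 c3@10, authorship ...111.222.333

Answer: 2 6 10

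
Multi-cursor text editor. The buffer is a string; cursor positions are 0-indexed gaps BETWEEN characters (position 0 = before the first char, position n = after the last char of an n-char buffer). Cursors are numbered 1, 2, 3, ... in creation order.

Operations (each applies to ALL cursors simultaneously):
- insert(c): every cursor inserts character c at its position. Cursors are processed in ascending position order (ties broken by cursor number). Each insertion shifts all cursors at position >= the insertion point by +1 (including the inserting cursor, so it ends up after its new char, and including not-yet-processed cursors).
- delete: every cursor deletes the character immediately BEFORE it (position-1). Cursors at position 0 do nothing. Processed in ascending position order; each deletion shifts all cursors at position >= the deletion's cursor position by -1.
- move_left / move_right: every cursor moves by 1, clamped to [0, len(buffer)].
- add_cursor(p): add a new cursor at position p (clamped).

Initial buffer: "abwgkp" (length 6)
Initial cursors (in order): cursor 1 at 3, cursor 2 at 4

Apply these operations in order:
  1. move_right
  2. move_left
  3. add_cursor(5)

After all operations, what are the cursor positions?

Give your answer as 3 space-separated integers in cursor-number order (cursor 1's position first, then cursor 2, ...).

Answer: 3 4 5

Derivation:
After op 1 (move_right): buffer="abwgkp" (len 6), cursors c1@4 c2@5, authorship ......
After op 2 (move_left): buffer="abwgkp" (len 6), cursors c1@3 c2@4, authorship ......
After op 3 (add_cursor(5)): buffer="abwgkp" (len 6), cursors c1@3 c2@4 c3@5, authorship ......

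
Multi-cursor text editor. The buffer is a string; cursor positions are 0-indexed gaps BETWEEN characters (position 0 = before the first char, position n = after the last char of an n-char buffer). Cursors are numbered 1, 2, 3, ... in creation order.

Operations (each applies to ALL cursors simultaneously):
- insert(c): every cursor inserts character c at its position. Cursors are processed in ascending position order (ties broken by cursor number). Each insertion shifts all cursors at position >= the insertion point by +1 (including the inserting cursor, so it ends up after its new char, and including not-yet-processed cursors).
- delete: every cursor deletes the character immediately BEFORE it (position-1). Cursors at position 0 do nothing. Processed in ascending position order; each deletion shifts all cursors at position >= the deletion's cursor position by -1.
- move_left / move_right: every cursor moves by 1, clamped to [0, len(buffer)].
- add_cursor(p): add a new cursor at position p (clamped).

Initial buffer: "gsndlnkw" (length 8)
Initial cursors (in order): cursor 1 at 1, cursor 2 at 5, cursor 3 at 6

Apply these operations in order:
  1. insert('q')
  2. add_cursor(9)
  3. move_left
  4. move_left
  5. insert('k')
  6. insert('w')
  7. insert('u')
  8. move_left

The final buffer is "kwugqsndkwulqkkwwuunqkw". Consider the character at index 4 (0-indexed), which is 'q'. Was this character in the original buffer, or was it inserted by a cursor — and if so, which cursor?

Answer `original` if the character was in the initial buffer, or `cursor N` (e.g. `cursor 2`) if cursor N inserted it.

Answer: cursor 1

Derivation:
After op 1 (insert('q')): buffer="gqsndlqnqkw" (len 11), cursors c1@2 c2@7 c3@9, authorship .1....2.3..
After op 2 (add_cursor(9)): buffer="gqsndlqnqkw" (len 11), cursors c1@2 c2@7 c3@9 c4@9, authorship .1....2.3..
After op 3 (move_left): buffer="gqsndlqnqkw" (len 11), cursors c1@1 c2@6 c3@8 c4@8, authorship .1....2.3..
After op 4 (move_left): buffer="gqsndlqnqkw" (len 11), cursors c1@0 c2@5 c3@7 c4@7, authorship .1....2.3..
After op 5 (insert('k')): buffer="kgqsndklqkknqkw" (len 15), cursors c1@1 c2@7 c3@11 c4@11, authorship 1.1...2.234.3..
After op 6 (insert('w')): buffer="kwgqsndkwlqkkwwnqkw" (len 19), cursors c1@2 c2@9 c3@15 c4@15, authorship 11.1...22.23434.3..
After op 7 (insert('u')): buffer="kwugqsndkwulqkkwwuunqkw" (len 23), cursors c1@3 c2@11 c3@19 c4@19, authorship 111.1...222.2343434.3..
After op 8 (move_left): buffer="kwugqsndkwulqkkwwuunqkw" (len 23), cursors c1@2 c2@10 c3@18 c4@18, authorship 111.1...222.2343434.3..
Authorship (.=original, N=cursor N): 1 1 1 . 1 . . . 2 2 2 . 2 3 4 3 4 3 4 . 3 . .
Index 4: author = 1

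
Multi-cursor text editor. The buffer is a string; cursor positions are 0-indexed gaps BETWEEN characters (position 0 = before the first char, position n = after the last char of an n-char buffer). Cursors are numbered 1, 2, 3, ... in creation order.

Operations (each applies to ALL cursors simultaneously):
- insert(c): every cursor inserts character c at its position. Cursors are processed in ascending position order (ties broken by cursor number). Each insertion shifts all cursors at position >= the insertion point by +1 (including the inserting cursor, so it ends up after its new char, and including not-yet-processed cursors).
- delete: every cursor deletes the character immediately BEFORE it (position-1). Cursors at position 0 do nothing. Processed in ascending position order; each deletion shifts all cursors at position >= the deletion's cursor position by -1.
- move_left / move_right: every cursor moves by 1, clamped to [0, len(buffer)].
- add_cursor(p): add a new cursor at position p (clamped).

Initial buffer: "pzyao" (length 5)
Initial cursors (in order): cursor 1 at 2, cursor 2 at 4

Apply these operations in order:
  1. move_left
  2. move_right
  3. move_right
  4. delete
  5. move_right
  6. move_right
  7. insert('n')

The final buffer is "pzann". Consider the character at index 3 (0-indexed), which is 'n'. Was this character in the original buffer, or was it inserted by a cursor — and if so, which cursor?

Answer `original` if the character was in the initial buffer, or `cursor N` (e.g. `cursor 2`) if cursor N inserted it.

Answer: cursor 1

Derivation:
After op 1 (move_left): buffer="pzyao" (len 5), cursors c1@1 c2@3, authorship .....
After op 2 (move_right): buffer="pzyao" (len 5), cursors c1@2 c2@4, authorship .....
After op 3 (move_right): buffer="pzyao" (len 5), cursors c1@3 c2@5, authorship .....
After op 4 (delete): buffer="pza" (len 3), cursors c1@2 c2@3, authorship ...
After op 5 (move_right): buffer="pza" (len 3), cursors c1@3 c2@3, authorship ...
After op 6 (move_right): buffer="pza" (len 3), cursors c1@3 c2@3, authorship ...
After op 7 (insert('n')): buffer="pzann" (len 5), cursors c1@5 c2@5, authorship ...12
Authorship (.=original, N=cursor N): . . . 1 2
Index 3: author = 1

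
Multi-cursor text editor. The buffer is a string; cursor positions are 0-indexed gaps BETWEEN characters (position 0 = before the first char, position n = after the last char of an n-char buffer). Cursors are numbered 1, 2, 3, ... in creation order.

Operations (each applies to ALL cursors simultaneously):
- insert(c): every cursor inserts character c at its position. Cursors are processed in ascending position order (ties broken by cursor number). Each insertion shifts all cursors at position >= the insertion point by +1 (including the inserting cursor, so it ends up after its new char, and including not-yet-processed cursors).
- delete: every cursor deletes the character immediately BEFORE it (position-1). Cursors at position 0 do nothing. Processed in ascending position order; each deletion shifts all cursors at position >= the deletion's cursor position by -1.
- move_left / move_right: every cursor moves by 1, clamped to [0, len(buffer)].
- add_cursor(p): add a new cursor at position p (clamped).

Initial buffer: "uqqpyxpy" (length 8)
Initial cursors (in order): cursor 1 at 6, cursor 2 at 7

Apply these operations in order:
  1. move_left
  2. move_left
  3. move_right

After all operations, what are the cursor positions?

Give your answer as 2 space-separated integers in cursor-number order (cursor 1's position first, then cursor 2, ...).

After op 1 (move_left): buffer="uqqpyxpy" (len 8), cursors c1@5 c2@6, authorship ........
After op 2 (move_left): buffer="uqqpyxpy" (len 8), cursors c1@4 c2@5, authorship ........
After op 3 (move_right): buffer="uqqpyxpy" (len 8), cursors c1@5 c2@6, authorship ........

Answer: 5 6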